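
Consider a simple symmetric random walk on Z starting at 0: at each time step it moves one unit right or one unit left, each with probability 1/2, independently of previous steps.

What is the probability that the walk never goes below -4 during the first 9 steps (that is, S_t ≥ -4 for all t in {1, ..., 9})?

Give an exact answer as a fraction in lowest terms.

Answer: 57/64

Derivation:
Let f(t,s) = #length-t paths at position s with S_1..S_t all ≥ -4.
f(t,s) = f(t-1,s-1) + f(t-1,s+1) for s ≥ -4; f(t,s) = 0 for s < -4.
t=0: f(0,0)=1
t=1: f(1,-1)=1 f(1,1)=1
t=2: f(2,-2)=1 f(2,0)=2 f(2,2)=1
t=3: f(3,-3)=1 f(3,-1)=3 f(3,1)=3 f(3,3)=1
t=4: f(4,-4)=1 f(4,-2)=4 f(4,0)=6 f(4,2)=4 f(4,4)=1
t=5: f(5,-3)=5 f(5,-1)=10 f(5,1)=10 f(5,3)=5 f(5,5)=1
t=6: f(6,-4)=5 f(6,-2)=15 f(6,0)=20 f(6,2)=15 f(6,4)=6 f(6,6)=1
t=7: f(7,-3)=20 f(7,-1)=35 f(7,1)=35 f(7,3)=21 f(7,5)=7 f(7,7)=1
t=8: f(8,-4)=20 f(8,-2)=55 f(8,0)=70 f(8,2)=56 f(8,4)=28 f(8,6)=8 f(8,8)=1
t=9: f(9,-3)=75 f(9,-1)=125 f(9,1)=126 f(9,3)=84 f(9,5)=36 f(9,7)=9 f(9,9)=1
Σ_s f(9,s) = 456
P = 456/512 = 57/64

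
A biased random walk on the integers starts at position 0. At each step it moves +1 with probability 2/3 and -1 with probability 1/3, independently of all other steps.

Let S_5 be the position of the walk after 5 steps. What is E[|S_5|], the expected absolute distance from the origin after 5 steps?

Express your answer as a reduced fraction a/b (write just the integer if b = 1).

S_5 takes values m ≡ 1 (mod 2) with |m| ≤ 5; P(S_5=m) = C(5,(5+m)/2) · (2/3)^((5+m)/2) · (1/3)^((5-m)/2).
Distribution: P(S=-5)=1/243, P(S=-3)=10/243, P(S=-1)=40/243, P(S=1)=80/243, P(S=3)=80/243, P(S=5)=32/243
E[|S_5|] = Σ_m |m|·P(S_5=m) = 185/81

Answer: 185/81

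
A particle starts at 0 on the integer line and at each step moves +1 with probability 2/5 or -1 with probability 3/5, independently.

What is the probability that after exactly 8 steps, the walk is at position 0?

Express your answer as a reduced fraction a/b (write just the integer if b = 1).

Answer: 18144/78125

Derivation:
To be at 0 after 8 steps: need exactly 4 steps of +1 and 4 of -1.
Number of such sequences: C(8,4) = 70
Each has probability (2/5)^4 · (3/5)^4 = 1296/390625
P = 70 · 1296/390625 = 18144/78125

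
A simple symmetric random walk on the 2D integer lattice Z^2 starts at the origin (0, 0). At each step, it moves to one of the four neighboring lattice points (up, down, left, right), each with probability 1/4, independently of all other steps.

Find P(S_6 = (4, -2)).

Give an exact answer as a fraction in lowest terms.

Let h be the number of horizontal steps (so 6-h are vertical). To end at (4,-2) need (h+4)/2 right-steps and ((6-h)-2)/2 up-steps.
Sum over h with 4 ≤ h ≤ 4, h ≡ 0 (mod 2), 6-h ≡ 0 (mod 2):
h=4: C(6,4)·C(4,4)·C(2,0) = 15·1·1 = 15
Total favorable: 15
Total paths: 4^6 = 4096
P = 15/4096 = 15/4096

Answer: 15/4096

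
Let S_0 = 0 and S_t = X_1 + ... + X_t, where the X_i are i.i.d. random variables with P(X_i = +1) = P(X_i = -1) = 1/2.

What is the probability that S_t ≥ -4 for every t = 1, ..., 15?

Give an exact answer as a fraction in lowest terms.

Let f(t,s) = #length-t paths at position s with S_1..S_t all ≥ -4.
f(t,s) = f(t-1,s-1) + f(t-1,s+1) for s ≥ -4; f(t,s) = 0 for s < -4.
t=0: f(0,0)=1
t=1: f(1,-1)=1 f(1,1)=1
t=2: f(2,-2)=1 f(2,0)=2 f(2,2)=1
t=3: f(3,-3)=1 f(3,-1)=3 f(3,1)=3 f(3,3)=1
t=4: f(4,-4)=1 f(4,-2)=4 f(4,0)=6 f(4,2)=4 f(4,4)=1
t=5: f(5,-3)=5 f(5,-1)=10 f(5,1)=10 f(5,3)=5 f(5,5)=1
t=6: f(6,-4)=5 f(6,-2)=15 f(6,0)=20 f(6,2)=15 f(6,4)=6 f(6,6)=1
t=7: f(7,-3)=20 f(7,-1)=35 f(7,1)=35 f(7,3)=21 f(7,5)=7 f(7,7)=1
t=8: f(8,-4)=20 f(8,-2)=55 f(8,0)=70 f(8,2)=56 f(8,4)=28 f(8,6)=8 f(8,8)=1
t=9: f(9,-3)=75 f(9,-1)=125 f(9,1)=126 f(9,3)=84 f(9,5)=36 f(9,7)=9 f(9,9)=1
t=10: f(10,-4)=75 f(10,-2)=200 f(10,0)=251 f(10,2)=210 f(10,4)=120 f(10,6)=45 f(10,8)=10 f(10,10)=1
t=11: f(11,-3)=275 f(11,-1)=451 f(11,1)=461 f(11,3)=330 f(11,5)=165 f(11,7)=55 f(11,9)=11 f(11,11)=1
t=12: f(12,-4)=275 f(12,-2)=726 f(12,0)=912 f(12,2)=791 f(12,4)=495 f(12,6)=220 f(12,8)=66 f(12,10)=12 f(12,12)=1
t=13: f(13,-3)=1001 f(13,-1)=1638 f(13,1)=1703 f(13,3)=1286 f(13,5)=715 f(13,7)=286 f(13,9)=78 f(13,11)=13 f(13,13)=1
t=14: f(14,-4)=1001 f(14,-2)=2639 f(14,0)=3341 f(14,2)=2989 f(14,4)=2001 f(14,6)=1001 f(14,8)=364 f(14,10)=91 f(14,12)=14 f(14,14)=1
t=15: f(15,-3)=3640 f(15,-1)=5980 f(15,1)=6330 f(15,3)=4990 f(15,5)=3002 f(15,7)=1365 f(15,9)=455 f(15,11)=105 f(15,13)=15 f(15,15)=1
Σ_s f(15,s) = 25883
P = 25883/32768 = 25883/32768

Answer: 25883/32768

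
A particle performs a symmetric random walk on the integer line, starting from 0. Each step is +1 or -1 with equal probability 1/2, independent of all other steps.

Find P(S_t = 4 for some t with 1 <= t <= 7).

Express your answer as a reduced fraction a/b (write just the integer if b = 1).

Answer: 1/8

Derivation:
Count via complement. Let g(t,s) = #length-t paths at position s with S_1..S_t all ≠ 4.
g(t,s) = g(t-1,s-1) + g(t-1,s+1) for s ≠ 4; g(t,4) = 0.
t=0: g(0,0)=1
t=1: g(1,-1)=1 g(1,1)=1
t=2: g(2,-2)=1 g(2,0)=2 g(2,2)=1
t=3: g(3,-3)=1 g(3,-1)=3 g(3,1)=3 g(3,3)=1
t=4: g(4,-4)=1 g(4,-2)=4 g(4,0)=6 g(4,2)=4
t=5: g(5,-5)=1 g(5,-3)=5 g(5,-1)=10 g(5,1)=10 g(5,3)=4
t=6: g(6,-6)=1 g(6,-4)=6 g(6,-2)=15 g(6,0)=20 g(6,2)=14
t=7: g(7,-7)=1 g(7,-5)=7 g(7,-3)=21 g(7,-1)=35 g(7,1)=34 g(7,3)=14
Paths never hitting 4: Σ_s g(7,s) = 112
Paths hitting 4: 2^7 - 112 = 16
P = 16/128 = 1/8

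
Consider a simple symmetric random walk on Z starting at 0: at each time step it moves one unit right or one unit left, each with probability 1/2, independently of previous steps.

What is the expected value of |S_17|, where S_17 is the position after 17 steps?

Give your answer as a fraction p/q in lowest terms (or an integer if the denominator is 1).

Answer: 109395/32768

Derivation:
S_17 takes values m ≡ 1 (mod 2) with |m| ≤ 17; P(S_17=m) = C(17,(17+m)/2)/2^17.
Total paths: 2^17 = 131072
Distribution: P(S=-17)=1/131072, P(S=-15)=17/131072, P(S=-13)=136/131072, P(S=-11)=680/131072, P(S=-9)=2380/131072, P(S=-7)=6188/131072, P(S=-5)=12376/131072, P(S=-3)=19448/131072, P(S=-1)=24310/131072, P(S=1)=24310/131072, P(S=3)=19448/131072, P(S=5)=12376/131072, P(S=7)=6188/131072, P(S=9)=2380/131072, P(S=11)=680/131072, P(S=13)=136/131072, P(S=15)=17/131072, P(S=17)=1/131072
E[|S_17|] = Σ_m |m|·P(S_17=m) = 437580/131072 = 109395/32768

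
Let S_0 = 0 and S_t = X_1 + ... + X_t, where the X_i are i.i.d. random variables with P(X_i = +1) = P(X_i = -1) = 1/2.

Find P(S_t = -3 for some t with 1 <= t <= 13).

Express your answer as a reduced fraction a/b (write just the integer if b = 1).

Answer: 3473/8192

Derivation:
Count via complement. Let g(t,s) = #length-t paths at position s with S_1..S_t all ≠ -3.
g(t,s) = g(t-1,s-1) + g(t-1,s+1) for s ≠ -3; g(t,-3) = 0.
t=0: g(0,0)=1
t=1: g(1,-1)=1 g(1,1)=1
t=2: g(2,-2)=1 g(2,0)=2 g(2,2)=1
t=3: g(3,-1)=3 g(3,1)=3 g(3,3)=1
t=4: g(4,-2)=3 g(4,0)=6 g(4,2)=4 g(4,4)=1
t=5: g(5,-1)=9 g(5,1)=10 g(5,3)=5 g(5,5)=1
t=6: g(6,-2)=9 g(6,0)=19 g(6,2)=15 g(6,4)=6 g(6,6)=1
t=7: g(7,-1)=28 g(7,1)=34 g(7,3)=21 g(7,5)=7 g(7,7)=1
t=8: g(8,-2)=28 g(8,0)=62 g(8,2)=55 g(8,4)=28 g(8,6)=8 g(8,8)=1
t=9: g(9,-1)=90 g(9,1)=117 g(9,3)=83 g(9,5)=36 g(9,7)=9 g(9,9)=1
t=10: g(10,-2)=90 g(10,0)=207 g(10,2)=200 g(10,4)=119 g(10,6)=45 g(10,8)=10 g(10,10)=1
t=11: g(11,-1)=297 g(11,1)=407 g(11,3)=319 g(11,5)=164 g(11,7)=55 g(11,9)=11 g(11,11)=1
t=12: g(12,-2)=297 g(12,0)=704 g(12,2)=726 g(12,4)=483 g(12,6)=219 g(12,8)=66 g(12,10)=12 g(12,12)=1
t=13: g(13,-1)=1001 g(13,1)=1430 g(13,3)=1209 g(13,5)=702 g(13,7)=285 g(13,9)=78 g(13,11)=13 g(13,13)=1
Paths never hitting -3: Σ_s g(13,s) = 4719
Paths hitting -3: 2^13 - 4719 = 3473
P = 3473/8192 = 3473/8192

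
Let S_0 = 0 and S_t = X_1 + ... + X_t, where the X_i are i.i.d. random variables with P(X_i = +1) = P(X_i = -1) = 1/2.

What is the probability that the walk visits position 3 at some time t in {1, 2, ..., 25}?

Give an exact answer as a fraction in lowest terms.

Count via complement. Let g(t,s) = #length-t paths at position s with S_1..S_t all ≠ 3.
g(t,s) = g(t-1,s-1) + g(t-1,s+1) for s ≠ 3; g(t,3) = 0.
t=0: g(0,0)=1
t=1: g(1,-1)=1 g(1,1)=1
t=2: g(2,-2)=1 g(2,0)=2 g(2,2)=1
t=3: g(3,-3)=1 g(3,-1)=3 g(3,1)=3
t=4: g(4,-4)=1 g(4,-2)=4 g(4,0)=6 g(4,2)=3
t=5: g(5,-5)=1 g(5,-3)=5 g(5,-1)=10 g(5,1)=9
t=6: g(6,-6)=1 g(6,-4)=6 g(6,-2)=15 g(6,0)=19 g(6,2)=9
t=7: g(7,-7)=1 g(7,-5)=7 g(7,-3)=21 g(7,-1)=34 g(7,1)=28
t=8: g(8,-8)=1 g(8,-6)=8 g(8,-4)=28 g(8,-2)=55 g(8,0)=62 g(8,2)=28
t=9: g(9,-9)=1 g(9,-7)=9 g(9,-5)=36 g(9,-3)=83 g(9,-1)=117 g(9,1)=90
t=10: g(10,-10)=1 g(10,-8)=10 g(10,-6)=45 g(10,-4)=119 g(10,-2)=200 g(10,0)=207 g(10,2)=90
t=11: g(11,-11)=1 g(11,-9)=11 g(11,-7)=55 g(11,-5)=164 g(11,-3)=319 g(11,-1)=407 g(11,1)=297
t=12: g(12,-12)=1 g(12,-10)=12 g(12,-8)=66 g(12,-6)=219 g(12,-4)=483 g(12,-2)=726 g(12,0)=704 g(12,2)=297
t=13: g(13,-13)=1 g(13,-11)=13 g(13,-9)=78 g(13,-7)=285 g(13,-5)=702 g(13,-3)=1209 g(13,-1)=1430 g(13,1)=1001
t=14: g(14,-14)=1 g(14,-12)=14 g(14,-10)=91 g(14,-8)=363 g(14,-6)=987 g(14,-4)=1911 g(14,-2)=2639 g(14,0)=2431 g(14,2)=1001
t=15: g(15,-15)=1 g(15,-13)=15 g(15,-11)=105 g(15,-9)=454 g(15,-7)=1350 g(15,-5)=2898 g(15,-3)=4550 g(15,-1)=5070 g(15,1)=3432
t=16: g(16,-16)=1 g(16,-14)=16 g(16,-12)=120 g(16,-10)=559 g(16,-8)=1804 g(16,-6)=4248 g(16,-4)=7448 g(16,-2)=9620 g(16,0)=8502 g(16,2)=3432
t=17: g(17,-17)=1 g(17,-15)=17 g(17,-13)=136 g(17,-11)=679 g(17,-9)=2363 g(17,-7)=6052 g(17,-5)=11696 g(17,-3)=17068 g(17,-1)=18122 g(17,1)=11934
t=18: g(18,-18)=1 g(18,-16)=18 g(18,-14)=153 g(18,-12)=815 g(18,-10)=3042 g(18,-8)=8415 g(18,-6)=17748 g(18,-4)=28764 g(18,-2)=35190 g(18,0)=30056 g(18,2)=11934
t=19: g(19,-19)=1 g(19,-17)=19 g(19,-15)=171 g(19,-13)=968 g(19,-11)=3857 g(19,-9)=11457 g(19,-7)=26163 g(19,-5)=46512 g(19,-3)=63954 g(19,-1)=65246 g(19,1)=41990
t=20: g(20,-20)=1 g(20,-18)=20 g(20,-16)=190 g(20,-14)=1139 g(20,-12)=4825 g(20,-10)=15314 g(20,-8)=37620 g(20,-6)=72675 g(20,-4)=110466 g(20,-2)=129200 g(20,0)=107236 g(20,2)=41990
t=21: g(21,-21)=1 g(21,-19)=21 g(21,-17)=210 g(21,-15)=1329 g(21,-13)=5964 g(21,-11)=20139 g(21,-9)=52934 g(21,-7)=110295 g(21,-5)=183141 g(21,-3)=239666 g(21,-1)=236436 g(21,1)=149226
t=22: g(22,-22)=1 g(22,-20)=22 g(22,-18)=231 g(22,-16)=1539 g(22,-14)=7293 g(22,-12)=26103 g(22,-10)=73073 g(22,-8)=163229 g(22,-6)=293436 g(22,-4)=422807 g(22,-2)=476102 g(22,0)=385662 g(22,2)=149226
t=23: g(23,-23)=1 g(23,-21)=23 g(23,-19)=253 g(23,-17)=1770 g(23,-15)=8832 g(23,-13)=33396 g(23,-11)=99176 g(23,-9)=236302 g(23,-7)=456665 g(23,-5)=716243 g(23,-3)=898909 g(23,-1)=861764 g(23,1)=534888
t=24: g(24,-24)=1 g(24,-22)=24 g(24,-20)=276 g(24,-18)=2023 g(24,-16)=10602 g(24,-14)=42228 g(24,-12)=132572 g(24,-10)=335478 g(24,-8)=692967 g(24,-6)=1172908 g(24,-4)=1615152 g(24,-2)=1760673 g(24,0)=1396652 g(24,2)=534888
t=25: g(25,-25)=1 g(25,-23)=25 g(25,-21)=300 g(25,-19)=2299 g(25,-17)=12625 g(25,-15)=52830 g(25,-13)=174800 g(25,-11)=468050 g(25,-9)=1028445 g(25,-7)=1865875 g(25,-5)=2788060 g(25,-3)=3375825 g(25,-1)=3157325 g(25,1)=1931540
Paths never hitting 3: Σ_s g(25,s) = 14858000
Paths hitting 3: 2^25 - 14858000 = 18696432
P = 18696432/33554432 = 1168527/2097152

Answer: 1168527/2097152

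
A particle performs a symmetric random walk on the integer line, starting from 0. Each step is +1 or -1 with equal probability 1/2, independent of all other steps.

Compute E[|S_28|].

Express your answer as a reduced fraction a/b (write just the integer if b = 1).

S_28 takes values m ≡ 0 (mod 2) with |m| ≤ 28; P(S_28=m) = C(28,(28+m)/2)/2^28.
Total paths: 2^28 = 268435456
Distribution: P(S=-28)=1/268435456, P(S=-26)=28/268435456, P(S=-24)=378/268435456, P(S=-22)=3276/268435456, P(S=-20)=20475/268435456, P(S=-18)=98280/268435456, P(S=-16)=376740/268435456, P(S=-14)=1184040/268435456, P(S=-12)=3108105/268435456, P(S=-10)=6906900/268435456, P(S=-8)=13123110/268435456, P(S=-6)=21474180/268435456, P(S=-4)=30421755/268435456, P(S=-2)=37442160/268435456, P(S=0)=40116600/268435456, P(S=2)=37442160/268435456, P(S=4)=30421755/268435456, P(S=6)=21474180/268435456, P(S=8)=13123110/268435456, P(S=10)=6906900/268435456, P(S=12)=3108105/268435456, P(S=14)=1184040/268435456, P(S=16)=376740/268435456, P(S=18)=98280/268435456, P(S=20)=20475/268435456, P(S=22)=3276/268435456, P(S=24)=378/268435456, P(S=26)=28/268435456, P(S=28)=1/268435456
E[|S_28|] = Σ_m |m|·P(S_28=m) = 1123264800/268435456 = 35102025/8388608

Answer: 35102025/8388608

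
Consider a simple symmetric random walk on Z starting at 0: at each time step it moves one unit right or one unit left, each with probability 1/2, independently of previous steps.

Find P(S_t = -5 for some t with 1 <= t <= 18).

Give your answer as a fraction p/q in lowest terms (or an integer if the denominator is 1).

Answer: 7795/32768

Derivation:
Count via complement. Let g(t,s) = #length-t paths at position s with S_1..S_t all ≠ -5.
g(t,s) = g(t-1,s-1) + g(t-1,s+1) for s ≠ -5; g(t,-5) = 0.
t=0: g(0,0)=1
t=1: g(1,-1)=1 g(1,1)=1
t=2: g(2,-2)=1 g(2,0)=2 g(2,2)=1
t=3: g(3,-3)=1 g(3,-1)=3 g(3,1)=3 g(3,3)=1
t=4: g(4,-4)=1 g(4,-2)=4 g(4,0)=6 g(4,2)=4 g(4,4)=1
t=5: g(5,-3)=5 g(5,-1)=10 g(5,1)=10 g(5,3)=5 g(5,5)=1
t=6: g(6,-4)=5 g(6,-2)=15 g(6,0)=20 g(6,2)=15 g(6,4)=6 g(6,6)=1
t=7: g(7,-3)=20 g(7,-1)=35 g(7,1)=35 g(7,3)=21 g(7,5)=7 g(7,7)=1
t=8: g(8,-4)=20 g(8,-2)=55 g(8,0)=70 g(8,2)=56 g(8,4)=28 g(8,6)=8 g(8,8)=1
t=9: g(9,-3)=75 g(9,-1)=125 g(9,1)=126 g(9,3)=84 g(9,5)=36 g(9,7)=9 g(9,9)=1
t=10: g(10,-4)=75 g(10,-2)=200 g(10,0)=251 g(10,2)=210 g(10,4)=120 g(10,6)=45 g(10,8)=10 g(10,10)=1
t=11: g(11,-3)=275 g(11,-1)=451 g(11,1)=461 g(11,3)=330 g(11,5)=165 g(11,7)=55 g(11,9)=11 g(11,11)=1
t=12: g(12,-4)=275 g(12,-2)=726 g(12,0)=912 g(12,2)=791 g(12,4)=495 g(12,6)=220 g(12,8)=66 g(12,10)=12 g(12,12)=1
t=13: g(13,-3)=1001 g(13,-1)=1638 g(13,1)=1703 g(13,3)=1286 g(13,5)=715 g(13,7)=286 g(13,9)=78 g(13,11)=13 g(13,13)=1
t=14: g(14,-4)=1001 g(14,-2)=2639 g(14,0)=3341 g(14,2)=2989 g(14,4)=2001 g(14,6)=1001 g(14,8)=364 g(14,10)=91 g(14,12)=14 g(14,14)=1
t=15: g(15,-3)=3640 g(15,-1)=5980 g(15,1)=6330 g(15,3)=4990 g(15,5)=3002 g(15,7)=1365 g(15,9)=455 g(15,11)=105 g(15,13)=15 g(15,15)=1
t=16: g(16,-4)=3640 g(16,-2)=9620 g(16,0)=12310 g(16,2)=11320 g(16,4)=7992 g(16,6)=4367 g(16,8)=1820 g(16,10)=560 g(16,12)=120 g(16,14)=16 g(16,16)=1
t=17: g(17,-3)=13260 g(17,-1)=21930 g(17,1)=23630 g(17,3)=19312 g(17,5)=12359 g(17,7)=6187 g(17,9)=2380 g(17,11)=680 g(17,13)=136 g(17,15)=17 g(17,17)=1
t=18: g(18,-4)=13260 g(18,-2)=35190 g(18,0)=45560 g(18,2)=42942 g(18,4)=31671 g(18,6)=18546 g(18,8)=8567 g(18,10)=3060 g(18,12)=816 g(18,14)=153 g(18,16)=18 g(18,18)=1
Paths never hitting -5: Σ_s g(18,s) = 199784
Paths hitting -5: 2^18 - 199784 = 62360
P = 62360/262144 = 7795/32768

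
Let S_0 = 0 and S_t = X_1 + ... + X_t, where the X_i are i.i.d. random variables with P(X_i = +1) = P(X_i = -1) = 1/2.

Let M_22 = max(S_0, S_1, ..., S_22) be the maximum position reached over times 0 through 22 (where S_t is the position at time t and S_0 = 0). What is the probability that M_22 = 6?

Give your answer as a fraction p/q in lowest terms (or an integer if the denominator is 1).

Let M_22 = max(S_0,...,S_22). Use the reflection principle: for j ≥ 1, #{paths with M_22 ≥ j} = #{S_22 ≥ j} + #{S_22 ≥ j+1}.
By reflection, #{M_22 ≥ 6} = #{S_22 ≥ 6} + #{S_22 ≥ 7} = 600370 + 280600 = 880970.
#{M_22 ≥ 7} = #{S_22 ≥ 7} + #{S_22 ≥ 8} = 280600 + 280600 = 561200.
#{M_22 = 6} = 880970 - 561200 = 319770.
P(M_22 = 6) = 319770/4194304 = 159885/2097152

Answer: 159885/2097152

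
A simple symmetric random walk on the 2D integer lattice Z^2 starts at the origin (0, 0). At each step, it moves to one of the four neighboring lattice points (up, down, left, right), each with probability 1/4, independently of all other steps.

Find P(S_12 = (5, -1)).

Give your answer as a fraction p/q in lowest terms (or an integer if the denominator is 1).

Answer: 27225/4194304

Derivation:
Let h be the number of horizontal steps (so 12-h are vertical). To end at (5,-1) need (h+5)/2 right-steps and ((12-h)-1)/2 up-steps.
Sum over h with 5 ≤ h ≤ 11, h ≡ 1 (mod 2), 12-h ≡ 1 (mod 2):
h=5: C(12,5)·C(5,5)·C(7,3) = 792·1·35 = 27720
h=7: C(12,7)·C(7,6)·C(5,2) = 792·7·10 = 55440
h=9: C(12,9)·C(9,7)·C(3,1) = 220·36·3 = 23760
h=11: C(12,11)·C(11,8)·C(1,0) = 12·165·1 = 1980
Total favorable: 108900
Total paths: 4^12 = 16777216
P = 108900/16777216 = 27225/4194304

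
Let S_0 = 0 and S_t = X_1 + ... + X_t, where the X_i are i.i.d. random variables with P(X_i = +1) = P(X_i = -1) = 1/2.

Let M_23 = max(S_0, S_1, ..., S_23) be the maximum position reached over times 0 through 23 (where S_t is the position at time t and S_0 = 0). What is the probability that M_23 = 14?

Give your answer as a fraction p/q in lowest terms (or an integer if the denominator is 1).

Answer: 8855/8388608

Derivation:
Let M_23 = max(S_0,...,S_23). Use the reflection principle: for j ≥ 1, #{paths with M_23 ≥ j} = #{S_23 ≥ j} + #{S_23 ≥ j+1}.
By reflection, #{M_23 ≥ 14} = #{S_23 ≥ 14} + #{S_23 ≥ 15} = 10903 + 10903 = 21806.
#{M_23 ≥ 15} = #{S_23 ≥ 15} + #{S_23 ≥ 16} = 10903 + 2048 = 12951.
#{M_23 = 14} = 21806 - 12951 = 8855.
P(M_23 = 14) = 8855/8388608 = 8855/8388608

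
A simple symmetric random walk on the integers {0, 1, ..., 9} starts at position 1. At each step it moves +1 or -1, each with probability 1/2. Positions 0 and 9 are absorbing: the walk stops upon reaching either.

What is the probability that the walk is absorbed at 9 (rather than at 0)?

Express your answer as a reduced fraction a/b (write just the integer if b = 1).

Answer: 1/9

Derivation:
Symmetric walk (p = 1/2): the harmonic-function argument gives P(hit 9 before 0 | start at 1) = a/N.
P = 1/9 = 1/9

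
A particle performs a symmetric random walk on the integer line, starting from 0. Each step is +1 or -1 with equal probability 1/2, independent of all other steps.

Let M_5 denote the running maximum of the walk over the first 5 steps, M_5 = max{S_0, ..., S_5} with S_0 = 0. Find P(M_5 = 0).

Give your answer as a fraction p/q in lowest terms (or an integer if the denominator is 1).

Answer: 5/16

Derivation:
Let M_5 = max(S_0,...,S_5). Use the reflection principle: for j ≥ 1, #{paths with M_5 ≥ j} = #{S_5 ≥ j} + #{S_5 ≥ j+1}.
P(M_5 ≥ 0) = 1 since S_0 = 0, so #{M_5 ≥ 0} = 32.
#{M_5 ≥ 1} = #{S_5 ≥ 1} + #{S_5 ≥ 2} = 16 + 6 = 22.
#{M_5 = 0} = 32 - 22 = 10.
P(M_5 = 0) = 10/32 = 5/16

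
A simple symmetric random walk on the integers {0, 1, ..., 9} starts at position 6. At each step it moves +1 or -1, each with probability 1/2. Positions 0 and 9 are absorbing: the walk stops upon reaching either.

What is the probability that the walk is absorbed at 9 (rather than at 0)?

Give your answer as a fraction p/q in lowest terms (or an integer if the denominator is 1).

Answer: 2/3

Derivation:
Symmetric walk (p = 1/2): the harmonic-function argument gives P(hit 9 before 0 | start at 6) = a/N.
P = 6/9 = 2/3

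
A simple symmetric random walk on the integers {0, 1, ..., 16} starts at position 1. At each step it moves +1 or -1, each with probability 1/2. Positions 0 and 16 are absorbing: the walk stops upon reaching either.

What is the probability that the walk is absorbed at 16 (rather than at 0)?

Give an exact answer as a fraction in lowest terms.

Symmetric walk (p = 1/2): the harmonic-function argument gives P(hit 16 before 0 | start at 1) = a/N.
P = 1/16 = 1/16

Answer: 1/16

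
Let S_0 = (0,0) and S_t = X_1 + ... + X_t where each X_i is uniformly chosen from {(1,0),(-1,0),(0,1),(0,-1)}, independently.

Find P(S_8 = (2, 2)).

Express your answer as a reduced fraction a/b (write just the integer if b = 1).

Answer: 245/8192

Derivation:
Let h be the number of horizontal steps (so 8-h are vertical). To end at (2,2) need (h+2)/2 right-steps and ((8-h)+2)/2 up-steps.
Sum over h with 2 ≤ h ≤ 6, h ≡ 0 (mod 2), 8-h ≡ 0 (mod 2):
h=2: C(8,2)·C(2,2)·C(6,4) = 28·1·15 = 420
h=4: C(8,4)·C(4,3)·C(4,3) = 70·4·4 = 1120
h=6: C(8,6)·C(6,4)·C(2,2) = 28·15·1 = 420
Total favorable: 1960
Total paths: 4^8 = 65536
P = 1960/65536 = 245/8192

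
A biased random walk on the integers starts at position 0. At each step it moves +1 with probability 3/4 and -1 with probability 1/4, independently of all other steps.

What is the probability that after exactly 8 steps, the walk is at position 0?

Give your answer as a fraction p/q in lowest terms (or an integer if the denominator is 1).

To be at 0 after 8 steps: need exactly 4 steps of +1 and 4 of -1.
Number of such sequences: C(8,4) = 70
Each has probability (3/4)^4 · (1/4)^4 = 81/65536
P = 70 · 81/65536 = 2835/32768

Answer: 2835/32768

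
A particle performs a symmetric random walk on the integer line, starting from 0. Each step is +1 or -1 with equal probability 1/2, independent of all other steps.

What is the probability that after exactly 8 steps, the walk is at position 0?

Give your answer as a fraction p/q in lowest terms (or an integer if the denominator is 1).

To return to 0 after 8 steps: need exactly 4 steps of +1 and 4 of -1.
Favorable paths: C(8,4) = 70
Total paths: 2^8 = 256
P = 70/256 = 35/128

Answer: 35/128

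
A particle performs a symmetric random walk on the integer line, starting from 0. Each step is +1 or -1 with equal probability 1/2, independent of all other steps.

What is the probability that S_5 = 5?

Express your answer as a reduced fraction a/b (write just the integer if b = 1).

To reach position 5 after 5 steps: need 5 steps of +1 and 0 of -1.
Favorable paths: C(5,5) = 1
Total paths: 2^5 = 32
P = 1/32 = 1/32

Answer: 1/32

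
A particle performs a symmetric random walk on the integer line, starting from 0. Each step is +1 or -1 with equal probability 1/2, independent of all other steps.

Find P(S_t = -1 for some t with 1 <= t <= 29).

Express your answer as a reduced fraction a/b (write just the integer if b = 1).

Answer: 57414019/67108864

Derivation:
Count via complement. Let g(t,s) = #length-t paths at position s with S_1..S_t all ≠ -1.
g(t,s) = g(t-1,s-1) + g(t-1,s+1) for s ≠ -1; g(t,-1) = 0.
t=0: g(0,0)=1
t=1: g(1,1)=1
t=2: g(2,0)=1 g(2,2)=1
t=3: g(3,1)=2 g(3,3)=1
t=4: g(4,0)=2 g(4,2)=3 g(4,4)=1
t=5: g(5,1)=5 g(5,3)=4 g(5,5)=1
t=6: g(6,0)=5 g(6,2)=9 g(6,4)=5 g(6,6)=1
t=7: g(7,1)=14 g(7,3)=14 g(7,5)=6 g(7,7)=1
t=8: g(8,0)=14 g(8,2)=28 g(8,4)=20 g(8,6)=7 g(8,8)=1
t=9: g(9,1)=42 g(9,3)=48 g(9,5)=27 g(9,7)=8 g(9,9)=1
t=10: g(10,0)=42 g(10,2)=90 g(10,4)=75 g(10,6)=35 g(10,8)=9 g(10,10)=1
t=11: g(11,1)=132 g(11,3)=165 g(11,5)=110 g(11,7)=44 g(11,9)=10 g(11,11)=1
t=12: g(12,0)=132 g(12,2)=297 g(12,4)=275 g(12,6)=154 g(12,8)=54 g(12,10)=11 g(12,12)=1
t=13: g(13,1)=429 g(13,3)=572 g(13,5)=429 g(13,7)=208 g(13,9)=65 g(13,11)=12 g(13,13)=1
t=14: g(14,0)=429 g(14,2)=1001 g(14,4)=1001 g(14,6)=637 g(14,8)=273 g(14,10)=77 g(14,12)=13 g(14,14)=1
t=15: g(15,1)=1430 g(15,3)=2002 g(15,5)=1638 g(15,7)=910 g(15,9)=350 g(15,11)=90 g(15,13)=14 g(15,15)=1
t=16: g(16,0)=1430 g(16,2)=3432 g(16,4)=3640 g(16,6)=2548 g(16,8)=1260 g(16,10)=440 g(16,12)=104 g(16,14)=15 g(16,16)=1
t=17: g(17,1)=4862 g(17,3)=7072 g(17,5)=6188 g(17,7)=3808 g(17,9)=1700 g(17,11)=544 g(17,13)=119 g(17,15)=16 g(17,17)=1
t=18: g(18,0)=4862 g(18,2)=11934 g(18,4)=13260 g(18,6)=9996 g(18,8)=5508 g(18,10)=2244 g(18,12)=663 g(18,14)=135 g(18,16)=17 g(18,18)=1
t=19: g(19,1)=16796 g(19,3)=25194 g(19,5)=23256 g(19,7)=15504 g(19,9)=7752 g(19,11)=2907 g(19,13)=798 g(19,15)=152 g(19,17)=18 g(19,19)=1
t=20: g(20,0)=16796 g(20,2)=41990 g(20,4)=48450 g(20,6)=38760 g(20,8)=23256 g(20,10)=10659 g(20,12)=3705 g(20,14)=950 g(20,16)=170 g(20,18)=19 g(20,20)=1
t=21: g(21,1)=58786 g(21,3)=90440 g(21,5)=87210 g(21,7)=62016 g(21,9)=33915 g(21,11)=14364 g(21,13)=4655 g(21,15)=1120 g(21,17)=189 g(21,19)=20 g(21,21)=1
t=22: g(22,0)=58786 g(22,2)=149226 g(22,4)=177650 g(22,6)=149226 g(22,8)=95931 g(22,10)=48279 g(22,12)=19019 g(22,14)=5775 g(22,16)=1309 g(22,18)=209 g(22,20)=21 g(22,22)=1
t=23: g(23,1)=208012 g(23,3)=326876 g(23,5)=326876 g(23,7)=245157 g(23,9)=144210 g(23,11)=67298 g(23,13)=24794 g(23,15)=7084 g(23,17)=1518 g(23,19)=230 g(23,21)=22 g(23,23)=1
t=24: g(24,0)=208012 g(24,2)=534888 g(24,4)=653752 g(24,6)=572033 g(24,8)=389367 g(24,10)=211508 g(24,12)=92092 g(24,14)=31878 g(24,16)=8602 g(24,18)=1748 g(24,20)=252 g(24,22)=23 g(24,24)=1
t=25: g(25,1)=742900 g(25,3)=1188640 g(25,5)=1225785 g(25,7)=961400 g(25,9)=600875 g(25,11)=303600 g(25,13)=123970 g(25,15)=40480 g(25,17)=10350 g(25,19)=2000 g(25,21)=275 g(25,23)=24 g(25,25)=1
t=26: g(26,0)=742900 g(26,2)=1931540 g(26,4)=2414425 g(26,6)=2187185 g(26,8)=1562275 g(26,10)=904475 g(26,12)=427570 g(26,14)=164450 g(26,16)=50830 g(26,18)=12350 g(26,20)=2275 g(26,22)=299 g(26,24)=25 g(26,26)=1
t=27: g(27,1)=2674440 g(27,3)=4345965 g(27,5)=4601610 g(27,7)=3749460 g(27,9)=2466750 g(27,11)=1332045 g(27,13)=592020 g(27,15)=215280 g(27,17)=63180 g(27,19)=14625 g(27,21)=2574 g(27,23)=324 g(27,25)=26 g(27,27)=1
t=28: g(28,0)=2674440 g(28,2)=7020405 g(28,4)=8947575 g(28,6)=8351070 g(28,8)=6216210 g(28,10)=3798795 g(28,12)=1924065 g(28,14)=807300 g(28,16)=278460 g(28,18)=77805 g(28,20)=17199 g(28,22)=2898 g(28,24)=350 g(28,26)=27 g(28,28)=1
t=29: g(29,1)=9694845 g(29,3)=15967980 g(29,5)=17298645 g(29,7)=14567280 g(29,9)=10015005 g(29,11)=5722860 g(29,13)=2731365 g(29,15)=1085760 g(29,17)=356265 g(29,19)=95004 g(29,21)=20097 g(29,23)=3248 g(29,25)=377 g(29,27)=28 g(29,29)=1
Paths never hitting -1: Σ_s g(29,s) = 77558760
Paths hitting -1: 2^29 - 77558760 = 459312152
P = 459312152/536870912 = 57414019/67108864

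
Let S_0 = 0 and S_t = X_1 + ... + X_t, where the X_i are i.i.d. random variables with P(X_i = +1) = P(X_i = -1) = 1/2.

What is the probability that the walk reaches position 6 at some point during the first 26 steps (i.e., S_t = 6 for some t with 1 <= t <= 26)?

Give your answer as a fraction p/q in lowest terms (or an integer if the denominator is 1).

Answer: 16628809/67108864

Derivation:
Count via complement. Let g(t,s) = #length-t paths at position s with S_1..S_t all ≠ 6.
g(t,s) = g(t-1,s-1) + g(t-1,s+1) for s ≠ 6; g(t,6) = 0.
t=0: g(0,0)=1
t=1: g(1,-1)=1 g(1,1)=1
t=2: g(2,-2)=1 g(2,0)=2 g(2,2)=1
t=3: g(3,-3)=1 g(3,-1)=3 g(3,1)=3 g(3,3)=1
t=4: g(4,-4)=1 g(4,-2)=4 g(4,0)=6 g(4,2)=4 g(4,4)=1
t=5: g(5,-5)=1 g(5,-3)=5 g(5,-1)=10 g(5,1)=10 g(5,3)=5 g(5,5)=1
t=6: g(6,-6)=1 g(6,-4)=6 g(6,-2)=15 g(6,0)=20 g(6,2)=15 g(6,4)=6
t=7: g(7,-7)=1 g(7,-5)=7 g(7,-3)=21 g(7,-1)=35 g(7,1)=35 g(7,3)=21 g(7,5)=6
t=8: g(8,-8)=1 g(8,-6)=8 g(8,-4)=28 g(8,-2)=56 g(8,0)=70 g(8,2)=56 g(8,4)=27
t=9: g(9,-9)=1 g(9,-7)=9 g(9,-5)=36 g(9,-3)=84 g(9,-1)=126 g(9,1)=126 g(9,3)=83 g(9,5)=27
t=10: g(10,-10)=1 g(10,-8)=10 g(10,-6)=45 g(10,-4)=120 g(10,-2)=210 g(10,0)=252 g(10,2)=209 g(10,4)=110
t=11: g(11,-11)=1 g(11,-9)=11 g(11,-7)=55 g(11,-5)=165 g(11,-3)=330 g(11,-1)=462 g(11,1)=461 g(11,3)=319 g(11,5)=110
t=12: g(12,-12)=1 g(12,-10)=12 g(12,-8)=66 g(12,-6)=220 g(12,-4)=495 g(12,-2)=792 g(12,0)=923 g(12,2)=780 g(12,4)=429
t=13: g(13,-13)=1 g(13,-11)=13 g(13,-9)=78 g(13,-7)=286 g(13,-5)=715 g(13,-3)=1287 g(13,-1)=1715 g(13,1)=1703 g(13,3)=1209 g(13,5)=429
t=14: g(14,-14)=1 g(14,-12)=14 g(14,-10)=91 g(14,-8)=364 g(14,-6)=1001 g(14,-4)=2002 g(14,-2)=3002 g(14,0)=3418 g(14,2)=2912 g(14,4)=1638
t=15: g(15,-15)=1 g(15,-13)=15 g(15,-11)=105 g(15,-9)=455 g(15,-7)=1365 g(15,-5)=3003 g(15,-3)=5004 g(15,-1)=6420 g(15,1)=6330 g(15,3)=4550 g(15,5)=1638
t=16: g(16,-16)=1 g(16,-14)=16 g(16,-12)=120 g(16,-10)=560 g(16,-8)=1820 g(16,-6)=4368 g(16,-4)=8007 g(16,-2)=11424 g(16,0)=12750 g(16,2)=10880 g(16,4)=6188
t=17: g(17,-17)=1 g(17,-15)=17 g(17,-13)=136 g(17,-11)=680 g(17,-9)=2380 g(17,-7)=6188 g(17,-5)=12375 g(17,-3)=19431 g(17,-1)=24174 g(17,1)=23630 g(17,3)=17068 g(17,5)=6188
t=18: g(18,-18)=1 g(18,-16)=18 g(18,-14)=153 g(18,-12)=816 g(18,-10)=3060 g(18,-8)=8568 g(18,-6)=18563 g(18,-4)=31806 g(18,-2)=43605 g(18,0)=47804 g(18,2)=40698 g(18,4)=23256
t=19: g(19,-19)=1 g(19,-17)=19 g(19,-15)=171 g(19,-13)=969 g(19,-11)=3876 g(19,-9)=11628 g(19,-7)=27131 g(19,-5)=50369 g(19,-3)=75411 g(19,-1)=91409 g(19,1)=88502 g(19,3)=63954 g(19,5)=23256
t=20: g(20,-20)=1 g(20,-18)=20 g(20,-16)=190 g(20,-14)=1140 g(20,-12)=4845 g(20,-10)=15504 g(20,-8)=38759 g(20,-6)=77500 g(20,-4)=125780 g(20,-2)=166820 g(20,0)=179911 g(20,2)=152456 g(20,4)=87210
t=21: g(21,-21)=1 g(21,-19)=21 g(21,-17)=210 g(21,-15)=1330 g(21,-13)=5985 g(21,-11)=20349 g(21,-9)=54263 g(21,-7)=116259 g(21,-5)=203280 g(21,-3)=292600 g(21,-1)=346731 g(21,1)=332367 g(21,3)=239666 g(21,5)=87210
t=22: g(22,-22)=1 g(22,-20)=22 g(22,-18)=231 g(22,-16)=1540 g(22,-14)=7315 g(22,-12)=26334 g(22,-10)=74612 g(22,-8)=170522 g(22,-6)=319539 g(22,-4)=495880 g(22,-2)=639331 g(22,0)=679098 g(22,2)=572033 g(22,4)=326876
t=23: g(23,-23)=1 g(23,-21)=23 g(23,-19)=253 g(23,-17)=1771 g(23,-15)=8855 g(23,-13)=33649 g(23,-11)=100946 g(23,-9)=245134 g(23,-7)=490061 g(23,-5)=815419 g(23,-3)=1135211 g(23,-1)=1318429 g(23,1)=1251131 g(23,3)=898909 g(23,5)=326876
t=24: g(24,-24)=1 g(24,-22)=24 g(24,-20)=276 g(24,-18)=2024 g(24,-16)=10626 g(24,-14)=42504 g(24,-12)=134595 g(24,-10)=346080 g(24,-8)=735195 g(24,-6)=1305480 g(24,-4)=1950630 g(24,-2)=2453640 g(24,0)=2569560 g(24,2)=2150040 g(24,4)=1225785
t=25: g(25,-25)=1 g(25,-23)=25 g(25,-21)=300 g(25,-19)=2300 g(25,-17)=12650 g(25,-15)=53130 g(25,-13)=177099 g(25,-11)=480675 g(25,-9)=1081275 g(25,-7)=2040675 g(25,-5)=3256110 g(25,-3)=4404270 g(25,-1)=5023200 g(25,1)=4719600 g(25,3)=3375825 g(25,5)=1225785
t=26: g(26,-26)=1 g(26,-24)=26 g(26,-22)=325 g(26,-20)=2600 g(26,-18)=14950 g(26,-16)=65780 g(26,-14)=230229 g(26,-12)=657774 g(26,-10)=1561950 g(26,-8)=3121950 g(26,-6)=5296785 g(26,-4)=7660380 g(26,-2)=9427470 g(26,0)=9742800 g(26,2)=8095425 g(26,4)=4601610
Paths never hitting 6: Σ_s g(26,s) = 50480055
Paths hitting 6: 2^26 - 50480055 = 16628809
P = 16628809/67108864 = 16628809/67108864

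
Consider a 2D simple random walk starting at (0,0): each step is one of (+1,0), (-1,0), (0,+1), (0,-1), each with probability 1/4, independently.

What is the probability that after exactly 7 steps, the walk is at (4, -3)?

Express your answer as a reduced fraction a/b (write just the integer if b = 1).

Let h be the number of horizontal steps (so 7-h are vertical). To end at (4,-3) need (h+4)/2 right-steps and ((7-h)-3)/2 up-steps.
Sum over h with 4 ≤ h ≤ 4, h ≡ 0 (mod 2), 7-h ≡ 1 (mod 2):
h=4: C(7,4)·C(4,4)·C(3,0) = 35·1·1 = 35
Total favorable: 35
Total paths: 4^7 = 16384
P = 35/16384 = 35/16384

Answer: 35/16384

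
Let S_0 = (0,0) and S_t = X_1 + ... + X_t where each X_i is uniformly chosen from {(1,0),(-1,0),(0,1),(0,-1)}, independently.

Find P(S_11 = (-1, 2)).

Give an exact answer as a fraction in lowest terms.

Answer: 38115/1048576

Derivation:
Let h be the number of horizontal steps (so 11-h are vertical). To end at (-1,2) need (h-1)/2 right-steps and ((11-h)+2)/2 up-steps.
Sum over h with 1 ≤ h ≤ 9, h ≡ 1 (mod 2), 11-h ≡ 0 (mod 2):
h=1: C(11,1)·C(1,0)·C(10,6) = 11·1·210 = 2310
h=3: C(11,3)·C(3,1)·C(8,5) = 165·3·56 = 27720
h=5: C(11,5)·C(5,2)·C(6,4) = 462·10·15 = 69300
h=7: C(11,7)·C(7,3)·C(4,3) = 330·35·4 = 46200
h=9: C(11,9)·C(9,4)·C(2,2) = 55·126·1 = 6930
Total favorable: 152460
Total paths: 4^11 = 4194304
P = 152460/4194304 = 38115/1048576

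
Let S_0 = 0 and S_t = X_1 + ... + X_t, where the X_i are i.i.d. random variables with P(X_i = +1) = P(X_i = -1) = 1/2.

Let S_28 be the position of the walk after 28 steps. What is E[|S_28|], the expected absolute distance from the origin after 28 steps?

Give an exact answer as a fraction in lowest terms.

S_28 takes values m ≡ 0 (mod 2) with |m| ≤ 28; P(S_28=m) = C(28,(28+m)/2)/2^28.
Total paths: 2^28 = 268435456
Distribution: P(S=-28)=1/268435456, P(S=-26)=28/268435456, P(S=-24)=378/268435456, P(S=-22)=3276/268435456, P(S=-20)=20475/268435456, P(S=-18)=98280/268435456, P(S=-16)=376740/268435456, P(S=-14)=1184040/268435456, P(S=-12)=3108105/268435456, P(S=-10)=6906900/268435456, P(S=-8)=13123110/268435456, P(S=-6)=21474180/268435456, P(S=-4)=30421755/268435456, P(S=-2)=37442160/268435456, P(S=0)=40116600/268435456, P(S=2)=37442160/268435456, P(S=4)=30421755/268435456, P(S=6)=21474180/268435456, P(S=8)=13123110/268435456, P(S=10)=6906900/268435456, P(S=12)=3108105/268435456, P(S=14)=1184040/268435456, P(S=16)=376740/268435456, P(S=18)=98280/268435456, P(S=20)=20475/268435456, P(S=22)=3276/268435456, P(S=24)=378/268435456, P(S=26)=28/268435456, P(S=28)=1/268435456
E[|S_28|] = Σ_m |m|·P(S_28=m) = 1123264800/268435456 = 35102025/8388608

Answer: 35102025/8388608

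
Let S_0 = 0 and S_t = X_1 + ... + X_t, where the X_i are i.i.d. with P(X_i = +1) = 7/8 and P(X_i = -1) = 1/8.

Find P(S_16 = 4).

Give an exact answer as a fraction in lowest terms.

Answer: 282757724249/35184372088832

Derivation:
To reach position 4 after 16 steps: need 10 steps of +1 and 6 steps of -1.
Number of such sequences: C(16,10) = 8008
Each has probability (7/8)^10 · (1/8)^6 = 282475249/281474976710656
P = 8008 · 282475249/281474976710656 = 282757724249/35184372088832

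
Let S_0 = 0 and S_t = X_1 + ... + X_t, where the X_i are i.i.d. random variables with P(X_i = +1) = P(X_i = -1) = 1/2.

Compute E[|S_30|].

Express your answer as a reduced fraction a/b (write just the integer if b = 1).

S_30 takes values m ≡ 0 (mod 2) with |m| ≤ 30; P(S_30=m) = C(30,(30+m)/2)/2^30.
Total paths: 2^30 = 1073741824
Distribution: P(S=-30)=1/1073741824, P(S=-28)=30/1073741824, P(S=-26)=435/1073741824, P(S=-24)=4060/1073741824, P(S=-22)=27405/1073741824, P(S=-20)=142506/1073741824, P(S=-18)=593775/1073741824, P(S=-16)=2035800/1073741824, P(S=-14)=5852925/1073741824, P(S=-12)=14307150/1073741824, P(S=-10)=30045015/1073741824, P(S=-8)=54627300/1073741824, P(S=-6)=86493225/1073741824, P(S=-4)=119759850/1073741824, P(S=-2)=145422675/1073741824, P(S=0)=155117520/1073741824, P(S=2)=145422675/1073741824, P(S=4)=119759850/1073741824, P(S=6)=86493225/1073741824, P(S=8)=54627300/1073741824, P(S=10)=30045015/1073741824, P(S=12)=14307150/1073741824, P(S=14)=5852925/1073741824, P(S=16)=2035800/1073741824, P(S=18)=593775/1073741824, P(S=20)=142506/1073741824, P(S=22)=27405/1073741824, P(S=24)=4060/1073741824, P(S=26)=435/1073741824, P(S=28)=30/1073741824, P(S=30)=1/1073741824
E[|S_30|] = Σ_m |m|·P(S_30=m) = 4653525600/1073741824 = 145422675/33554432

Answer: 145422675/33554432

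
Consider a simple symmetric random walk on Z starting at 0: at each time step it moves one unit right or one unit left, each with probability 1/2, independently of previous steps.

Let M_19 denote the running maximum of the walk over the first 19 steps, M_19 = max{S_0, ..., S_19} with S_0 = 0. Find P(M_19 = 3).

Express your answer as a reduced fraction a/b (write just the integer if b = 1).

Let M_19 = max(S_0,...,S_19). Use the reflection principle: for j ≥ 1, #{paths with M_19 ≥ j} = #{S_19 ≥ j} + #{S_19 ≥ j+1}.
By reflection, #{M_19 ≥ 3} = #{S_19 ≥ 3} + #{S_19 ≥ 4} = 169766 + 94184 = 263950.
#{M_19 ≥ 4} = #{S_19 ≥ 4} + #{S_19 ≥ 5} = 94184 + 94184 = 188368.
#{M_19 = 3} = 263950 - 188368 = 75582.
P(M_19 = 3) = 75582/524288 = 37791/262144

Answer: 37791/262144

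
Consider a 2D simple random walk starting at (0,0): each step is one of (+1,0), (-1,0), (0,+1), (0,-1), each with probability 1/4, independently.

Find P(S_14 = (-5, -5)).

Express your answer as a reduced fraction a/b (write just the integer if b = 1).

Let h be the number of horizontal steps (so 14-h are vertical). To end at (-5,-5) need (h-5)/2 right-steps and ((14-h)-5)/2 up-steps.
Sum over h with 5 ≤ h ≤ 9, h ≡ 1 (mod 2), 14-h ≡ 1 (mod 2):
h=5: C(14,5)·C(5,0)·C(9,2) = 2002·1·36 = 72072
h=7: C(14,7)·C(7,1)·C(7,1) = 3432·7·7 = 168168
h=9: C(14,9)·C(9,2)·C(5,0) = 2002·36·1 = 72072
Total favorable: 312312
Total paths: 4^14 = 268435456
P = 312312/268435456 = 39039/33554432

Answer: 39039/33554432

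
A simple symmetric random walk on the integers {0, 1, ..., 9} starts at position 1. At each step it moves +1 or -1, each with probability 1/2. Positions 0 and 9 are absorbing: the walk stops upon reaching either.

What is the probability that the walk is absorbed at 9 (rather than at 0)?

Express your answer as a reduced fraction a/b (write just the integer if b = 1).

Symmetric walk (p = 1/2): the harmonic-function argument gives P(hit 9 before 0 | start at 1) = a/N.
P = 1/9 = 1/9

Answer: 1/9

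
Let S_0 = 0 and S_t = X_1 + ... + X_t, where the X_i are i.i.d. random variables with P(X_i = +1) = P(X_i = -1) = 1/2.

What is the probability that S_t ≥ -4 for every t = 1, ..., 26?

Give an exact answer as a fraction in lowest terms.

Answer: 705755/1048576

Derivation:
Let f(t,s) = #length-t paths at position s with S_1..S_t all ≥ -4.
f(t,s) = f(t-1,s-1) + f(t-1,s+1) for s ≥ -4; f(t,s) = 0 for s < -4.
t=0: f(0,0)=1
t=1: f(1,-1)=1 f(1,1)=1
t=2: f(2,-2)=1 f(2,0)=2 f(2,2)=1
t=3: f(3,-3)=1 f(3,-1)=3 f(3,1)=3 f(3,3)=1
t=4: f(4,-4)=1 f(4,-2)=4 f(4,0)=6 f(4,2)=4 f(4,4)=1
t=5: f(5,-3)=5 f(5,-1)=10 f(5,1)=10 f(5,3)=5 f(5,5)=1
t=6: f(6,-4)=5 f(6,-2)=15 f(6,0)=20 f(6,2)=15 f(6,4)=6 f(6,6)=1
t=7: f(7,-3)=20 f(7,-1)=35 f(7,1)=35 f(7,3)=21 f(7,5)=7 f(7,7)=1
t=8: f(8,-4)=20 f(8,-2)=55 f(8,0)=70 f(8,2)=56 f(8,4)=28 f(8,6)=8 f(8,8)=1
t=9: f(9,-3)=75 f(9,-1)=125 f(9,1)=126 f(9,3)=84 f(9,5)=36 f(9,7)=9 f(9,9)=1
t=10: f(10,-4)=75 f(10,-2)=200 f(10,0)=251 f(10,2)=210 f(10,4)=120 f(10,6)=45 f(10,8)=10 f(10,10)=1
t=11: f(11,-3)=275 f(11,-1)=451 f(11,1)=461 f(11,3)=330 f(11,5)=165 f(11,7)=55 f(11,9)=11 f(11,11)=1
t=12: f(12,-4)=275 f(12,-2)=726 f(12,0)=912 f(12,2)=791 f(12,4)=495 f(12,6)=220 f(12,8)=66 f(12,10)=12 f(12,12)=1
t=13: f(13,-3)=1001 f(13,-1)=1638 f(13,1)=1703 f(13,3)=1286 f(13,5)=715 f(13,7)=286 f(13,9)=78 f(13,11)=13 f(13,13)=1
t=14: f(14,-4)=1001 f(14,-2)=2639 f(14,0)=3341 f(14,2)=2989 f(14,4)=2001 f(14,6)=1001 f(14,8)=364 f(14,10)=91 f(14,12)=14 f(14,14)=1
t=15: f(15,-3)=3640 f(15,-1)=5980 f(15,1)=6330 f(15,3)=4990 f(15,5)=3002 f(15,7)=1365 f(15,9)=455 f(15,11)=105 f(15,13)=15 f(15,15)=1
t=16: f(16,-4)=3640 f(16,-2)=9620 f(16,0)=12310 f(16,2)=11320 f(16,4)=7992 f(16,6)=4367 f(16,8)=1820 f(16,10)=560 f(16,12)=120 f(16,14)=16 f(16,16)=1
t=17: f(17,-3)=13260 f(17,-1)=21930 f(17,1)=23630 f(17,3)=19312 f(17,5)=12359 f(17,7)=6187 f(17,9)=2380 f(17,11)=680 f(17,13)=136 f(17,15)=17 f(17,17)=1
t=18: f(18,-4)=13260 f(18,-2)=35190 f(18,0)=45560 f(18,2)=42942 f(18,4)=31671 f(18,6)=18546 f(18,8)=8567 f(18,10)=3060 f(18,12)=816 f(18,14)=153 f(18,16)=18 f(18,18)=1
t=19: f(19,-3)=48450 f(19,-1)=80750 f(19,1)=88502 f(19,3)=74613 f(19,5)=50217 f(19,7)=27113 f(19,9)=11627 f(19,11)=3876 f(19,13)=969 f(19,15)=171 f(19,17)=19 f(19,19)=1
t=20: f(20,-4)=48450 f(20,-2)=129200 f(20,0)=169252 f(20,2)=163115 f(20,4)=124830 f(20,6)=77330 f(20,8)=38740 f(20,10)=15503 f(20,12)=4845 f(20,14)=1140 f(20,16)=190 f(20,18)=20 f(20,20)=1
t=21: f(21,-3)=177650 f(21,-1)=298452 f(21,1)=332367 f(21,3)=287945 f(21,5)=202160 f(21,7)=116070 f(21,9)=54243 f(21,11)=20348 f(21,13)=5985 f(21,15)=1330 f(21,17)=210 f(21,19)=21 f(21,21)=1
t=22: f(22,-4)=177650 f(22,-2)=476102 f(22,0)=630819 f(22,2)=620312 f(22,4)=490105 f(22,6)=318230 f(22,8)=170313 f(22,10)=74591 f(22,12)=26333 f(22,14)=7315 f(22,16)=1540 f(22,18)=231 f(22,20)=22 f(22,22)=1
t=23: f(23,-3)=653752 f(23,-1)=1106921 f(23,1)=1251131 f(23,3)=1110417 f(23,5)=808335 f(23,7)=488543 f(23,9)=244904 f(23,11)=100924 f(23,13)=33648 f(23,15)=8855 f(23,17)=1771 f(23,19)=253 f(23,21)=23 f(23,23)=1
t=24: f(24,-4)=653752 f(24,-2)=1760673 f(24,0)=2358052 f(24,2)=2361548 f(24,4)=1918752 f(24,6)=1296878 f(24,8)=733447 f(24,10)=345828 f(24,12)=134572 f(24,14)=42503 f(24,16)=10626 f(24,18)=2024 f(24,20)=276 f(24,22)=24 f(24,24)=1
t=25: f(25,-3)=2414425 f(25,-1)=4118725 f(25,1)=4719600 f(25,3)=4280300 f(25,5)=3215630 f(25,7)=2030325 f(25,9)=1079275 f(25,11)=480400 f(25,13)=177075 f(25,15)=53129 f(25,17)=12650 f(25,19)=2300 f(25,21)=300 f(25,23)=25 f(25,25)=1
t=26: f(26,-4)=2414425 f(26,-2)=6533150 f(26,0)=8838325 f(26,2)=8999900 f(26,4)=7495930 f(26,6)=5245955 f(26,8)=3109600 f(26,10)=1559675 f(26,12)=657475 f(26,14)=230204 f(26,16)=65779 f(26,18)=14950 f(26,20)=2600 f(26,22)=325 f(26,24)=26 f(26,26)=1
Σ_s f(26,s) = 45168320
P = 45168320/67108864 = 705755/1048576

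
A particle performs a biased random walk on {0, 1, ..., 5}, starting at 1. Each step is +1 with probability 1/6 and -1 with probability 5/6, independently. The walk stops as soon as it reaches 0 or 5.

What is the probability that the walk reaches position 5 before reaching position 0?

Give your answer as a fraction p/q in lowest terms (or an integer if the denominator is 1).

Biased walk: p = 1/6, q = 5/6, r = q/p = 5
Gambler's ruin: P(hit 5 before 0 | start at 1) = (1 - r^a)/(1 - r^N)
r^1 = 5; r^5 = 3125
P = (1 - 5) / (1 - 3125) = -4 / -3124 = 1/781

Answer: 1/781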